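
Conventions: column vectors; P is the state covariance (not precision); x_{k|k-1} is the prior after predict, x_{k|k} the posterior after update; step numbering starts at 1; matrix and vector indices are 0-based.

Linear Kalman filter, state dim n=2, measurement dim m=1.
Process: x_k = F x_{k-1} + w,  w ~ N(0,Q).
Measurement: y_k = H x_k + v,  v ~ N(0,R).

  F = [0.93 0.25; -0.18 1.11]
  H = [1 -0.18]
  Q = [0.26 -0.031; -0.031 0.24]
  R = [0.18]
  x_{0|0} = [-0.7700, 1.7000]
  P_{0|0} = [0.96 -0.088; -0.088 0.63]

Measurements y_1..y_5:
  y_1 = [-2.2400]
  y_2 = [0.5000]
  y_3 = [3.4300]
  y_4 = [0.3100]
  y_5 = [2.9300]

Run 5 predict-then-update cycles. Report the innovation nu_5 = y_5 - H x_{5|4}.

innov = [1.2306]

step 1: x^-=[-0.2911, 2.0256]  P^-=[1.0888 -0.1038; -0.1038 1.0825]  S=[1.3412]  K=[0.8257; -0.2226]  nu=[-1.5843]  x^+=[-1.5993, 2.3783]  P^+=[0.1743 0.1428; 0.1428 1.0160]
step 2: x^-=[-0.8927, 2.9278]  P^-=[0.5407 0.3628; 0.3628 1.4404]  S=[0.6368]  K=[0.7466; 0.1625]  nu=[1.9197]  x^+=[0.5405, 3.2398]  P^+=[0.1858 0.2855; 0.2855 1.4236]
step 3: x^-=[1.3126, 3.4989]  P^-=[0.6424 0.6148; 0.6148 1.8859]  S=[0.6622]  K=[0.8030; 0.4158]  nu=[2.7472]  x^+=[3.5186, 4.6412]  P^+=[0.2154 0.3937; 0.3937 1.7714]
step 4: x^-=[4.4327, 4.5184]  P^-=[0.7401 0.8132; 0.8132 2.2722]  S=[0.7010]  K=[0.8470; 0.5767]  nu=[-3.3093]  x^+=[1.6296, 2.6100]  P^+=[0.2372 0.4708; 0.4708 2.0391]
step 5: x^-=[2.1680, 2.6038]  P^-=[0.8116 0.9600; 0.9600 2.5720]  S=[0.7293]  K=[0.8759; 0.6816]  nu=[1.2306]  x^+=[3.2459, 3.4426]  P^+=[0.2521 0.5247; 0.5247 2.2332]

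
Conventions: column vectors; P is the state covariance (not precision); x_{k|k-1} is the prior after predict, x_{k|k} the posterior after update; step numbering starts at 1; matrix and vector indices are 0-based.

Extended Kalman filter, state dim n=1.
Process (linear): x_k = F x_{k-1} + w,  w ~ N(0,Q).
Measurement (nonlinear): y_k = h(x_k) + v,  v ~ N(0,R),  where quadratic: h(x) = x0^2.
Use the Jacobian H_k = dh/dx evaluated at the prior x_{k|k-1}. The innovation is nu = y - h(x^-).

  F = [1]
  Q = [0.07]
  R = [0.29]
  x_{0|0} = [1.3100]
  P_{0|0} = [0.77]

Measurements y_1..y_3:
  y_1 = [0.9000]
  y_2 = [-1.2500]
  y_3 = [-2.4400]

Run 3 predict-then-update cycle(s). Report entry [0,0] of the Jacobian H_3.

H_jac[0,0] = 0.6572

step 1: x^-=[1.3100]  P^-=[0.8400]  H_jac=[2.6200]  S=[6.0561]  K=[0.3634]  nu=[-0.8161]  x^+=[1.0134]  P^+=[0.0402]
step 2: x^-=[1.0134]  P^-=[0.1102]  H_jac=[2.0269]  S=[0.7428]  K=[0.3008]  nu=[-2.2770]  x^+=[0.3286]  P^+=[0.0430]
step 3: x^-=[0.3286]  P^-=[0.1130]  H_jac=[0.6572]  S=[0.3388]  K=[0.2192]  nu=[-2.5480]  x^+=[-0.2300]  P^+=[0.0967]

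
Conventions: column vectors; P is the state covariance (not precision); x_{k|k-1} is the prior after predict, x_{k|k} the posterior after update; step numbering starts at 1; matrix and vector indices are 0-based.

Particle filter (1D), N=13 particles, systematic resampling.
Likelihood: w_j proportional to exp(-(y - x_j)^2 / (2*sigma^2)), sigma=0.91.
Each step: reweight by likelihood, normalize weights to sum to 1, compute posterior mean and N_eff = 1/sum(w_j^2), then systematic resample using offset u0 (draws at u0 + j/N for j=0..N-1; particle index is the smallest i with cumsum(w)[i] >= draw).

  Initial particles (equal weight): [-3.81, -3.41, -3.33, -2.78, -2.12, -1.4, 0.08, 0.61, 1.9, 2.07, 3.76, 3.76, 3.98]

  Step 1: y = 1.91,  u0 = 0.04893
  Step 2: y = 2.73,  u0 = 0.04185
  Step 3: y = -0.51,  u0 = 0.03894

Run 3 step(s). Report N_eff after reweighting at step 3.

N_eff = 10.3842

step 1: w=[0.0000, 0.0000, 0.0000, 0.0000, 0.0000, 0.0005, 0.0472, 0.1284, 0.3562, 0.3507, 0.0451, 0.0451, 0.0268]  mean=1.9301  Neff=3.6578  idx=[7, 7, 8, 8, 8, 8, 8, 9, 9, 9, 9, 10, 11]
step 2: w=[0.0088, 0.0088, 0.0873, 0.0873, 0.0873, 0.0873, 0.0873, 0.1017, 0.1017, 0.1017, 0.1017, 0.0697, 0.0697]  mean=2.2058  Neff=11.1977  idx=[2, 3, 4, 4, 5, 6, 7, 8, 9, 9, 10, 11, 12]
step 3: w=[0.1111, 0.1111, 0.1111, 0.1111, 0.1111, 0.1111, 0.0666, 0.0666, 0.0666, 0.0666, 0.0666, 0.0001, 0.0001]  mean=1.9568  Neff=10.3842  idx=[0, 1, 1, 2, 3, 3, 4, 5, 5, 6, 8, 9, 10]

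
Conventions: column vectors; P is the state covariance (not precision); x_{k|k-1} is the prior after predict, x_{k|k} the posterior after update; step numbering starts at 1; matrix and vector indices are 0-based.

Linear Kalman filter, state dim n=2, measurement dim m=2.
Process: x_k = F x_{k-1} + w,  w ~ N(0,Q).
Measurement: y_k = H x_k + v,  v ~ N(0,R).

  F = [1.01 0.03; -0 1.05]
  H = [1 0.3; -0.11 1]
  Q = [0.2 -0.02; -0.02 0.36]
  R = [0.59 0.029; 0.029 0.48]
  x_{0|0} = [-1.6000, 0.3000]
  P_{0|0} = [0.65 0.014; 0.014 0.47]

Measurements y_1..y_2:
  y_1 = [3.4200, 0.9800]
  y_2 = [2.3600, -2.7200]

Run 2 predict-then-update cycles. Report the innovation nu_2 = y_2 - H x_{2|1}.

innov = [0.7767, -3.7182]

step 1: x^-=[-1.6070, 0.3150]  P^-=[0.8643 0.0097; 0.0097 0.8782]  S=[1.5392 0.2067; 0.2067 1.3665]  K=[0.5837 -0.1508; 0.0931 0.6278]  nu=[4.9325, 0.4882]  x^+=[1.1985, 1.0808]  P^+=[0.3453 -0.0175; -0.0175 0.3021]
step 2: x^-=[1.2429, 1.1349]  P^-=[0.5514 -0.0290; -0.0290 0.6931]  S=[1.1864 0.1482; 0.1482 1.1861]  K=[0.4743 -0.1349; 0.0787 0.5772]  nu=[0.7767, -3.7182]  x^+=[2.1127, -0.9500]  P^+=[0.2819 -0.0200; -0.0200 0.2771]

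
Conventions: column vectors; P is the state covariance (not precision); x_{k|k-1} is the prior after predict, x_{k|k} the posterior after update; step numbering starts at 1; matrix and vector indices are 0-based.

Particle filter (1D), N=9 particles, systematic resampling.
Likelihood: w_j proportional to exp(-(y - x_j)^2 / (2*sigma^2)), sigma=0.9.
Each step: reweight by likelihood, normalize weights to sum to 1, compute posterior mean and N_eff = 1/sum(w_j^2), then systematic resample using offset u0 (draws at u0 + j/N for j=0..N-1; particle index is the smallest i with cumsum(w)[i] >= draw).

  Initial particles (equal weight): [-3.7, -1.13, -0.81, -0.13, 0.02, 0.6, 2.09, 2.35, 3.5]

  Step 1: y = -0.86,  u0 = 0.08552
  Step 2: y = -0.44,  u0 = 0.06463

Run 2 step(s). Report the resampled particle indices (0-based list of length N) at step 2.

resampled_idx = [0, 1, 2, 3, 4, 5, 6, 7, 8]

step 1: w=[0.0019, 0.2674, 0.2792, 0.2013, 0.1734, 0.0750, 0.0013, 0.0005, 0.0000]  mean=-0.5092  Neff=4.4313  idx=[1, 1, 2, 2, 2, 3, 4, 4, 5]
step 2: w=[0.0999, 0.0999, 0.1232, 0.1232, 0.1232, 0.1264, 0.1177, 0.1177, 0.0688]  mean=-0.4957  Neff=8.7788  idx=[0, 1, 2, 3, 4, 5, 6, 7, 8]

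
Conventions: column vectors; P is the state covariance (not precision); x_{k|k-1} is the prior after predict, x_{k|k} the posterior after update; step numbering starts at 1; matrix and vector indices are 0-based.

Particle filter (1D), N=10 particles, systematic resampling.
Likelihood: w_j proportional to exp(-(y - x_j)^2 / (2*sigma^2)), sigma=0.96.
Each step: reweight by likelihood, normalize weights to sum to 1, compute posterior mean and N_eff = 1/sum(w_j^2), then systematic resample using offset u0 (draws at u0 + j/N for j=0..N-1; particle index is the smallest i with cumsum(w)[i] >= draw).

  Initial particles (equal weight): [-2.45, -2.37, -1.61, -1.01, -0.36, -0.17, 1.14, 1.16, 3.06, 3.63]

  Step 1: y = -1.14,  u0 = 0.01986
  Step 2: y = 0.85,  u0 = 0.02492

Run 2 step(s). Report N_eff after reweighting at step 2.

step 1: w=[0.0950, 0.1061, 0.2139, 0.2389, 0.1733, 0.1447, 0.0144, 0.0137, 0.0000, 0.0000]  mean=-1.1246  Neff=5.7313  idx=[0, 1, 2, 2, 3, 3, 3, 4, 4, 5]
step 2: w=[0.0013, 0.0018, 0.0186, 0.0186, 0.0760, 0.0760, 0.0760, 0.2245, 0.2245, 0.2825]  mean=-0.5076  Neff=5.0341  idx=[3, 5, 6, 7, 7, 8, 8, 9, 9, 9]

N_eff = 5.0341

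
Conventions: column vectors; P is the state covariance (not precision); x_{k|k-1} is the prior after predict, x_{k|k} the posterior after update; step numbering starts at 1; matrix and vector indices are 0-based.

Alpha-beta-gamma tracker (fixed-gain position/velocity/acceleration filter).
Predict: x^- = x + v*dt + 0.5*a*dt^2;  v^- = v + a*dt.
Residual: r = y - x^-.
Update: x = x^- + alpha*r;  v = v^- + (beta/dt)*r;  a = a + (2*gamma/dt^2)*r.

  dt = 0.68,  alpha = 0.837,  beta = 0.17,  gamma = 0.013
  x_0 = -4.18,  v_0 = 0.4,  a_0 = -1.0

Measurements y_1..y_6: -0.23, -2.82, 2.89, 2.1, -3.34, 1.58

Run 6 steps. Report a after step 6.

step 1: x_pred=-4.1392  r=3.9092  x^+=-0.8672  v^+=0.6973  a^+=-0.7802
step 2: x_pred=-0.5734  r=-2.2466  x^+=-2.4538  v^+=-0.3949  a^+=-0.9065
step 3: x_pred=-2.9319  r=5.8219  x^+=1.9410  v^+=0.4442  a^+=-0.5792
step 4: x_pred=2.1092  r=-0.0092  x^+=2.1015  v^+=0.0481  a^+=-0.5797
step 5: x_pred=2.0001  r=-5.3401  x^+=-2.4696  v^+=-1.6812  a^+=-0.8799
step 6: x_pred=-3.8162  r=5.3962  x^+=0.7004  v^+=-0.9305  a^+=-0.5765

a_post = -0.5765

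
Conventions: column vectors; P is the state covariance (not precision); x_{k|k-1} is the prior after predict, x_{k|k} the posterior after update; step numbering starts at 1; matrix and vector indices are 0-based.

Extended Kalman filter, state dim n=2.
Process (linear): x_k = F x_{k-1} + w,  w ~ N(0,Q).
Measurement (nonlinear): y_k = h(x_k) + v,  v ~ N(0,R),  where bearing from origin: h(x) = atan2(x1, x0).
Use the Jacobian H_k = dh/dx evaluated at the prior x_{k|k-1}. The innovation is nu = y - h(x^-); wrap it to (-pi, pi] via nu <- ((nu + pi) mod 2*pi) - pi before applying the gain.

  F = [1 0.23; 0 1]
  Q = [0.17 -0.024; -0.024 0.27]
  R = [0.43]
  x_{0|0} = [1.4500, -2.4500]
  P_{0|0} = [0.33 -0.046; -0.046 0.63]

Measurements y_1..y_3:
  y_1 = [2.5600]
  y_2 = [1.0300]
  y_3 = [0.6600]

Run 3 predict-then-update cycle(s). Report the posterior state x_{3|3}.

x_post = [0.7485, -2.9461]

step 1: x^-=[0.8865, -2.4500]  P^-=[0.5122 0.0749; 0.0749 0.9000]  H_jac=[0.3609 0.1306]  S=[0.5191]  K=[0.3749; 0.2785]  nu=[-2.4996]  x^+=[-0.0506, -3.1461]  P^+=[0.4392 0.0207; 0.0207 0.8597]
step 2: x^-=[-0.7742, -3.1461]  P^-=[0.6642 0.1944; 0.1944 1.1297]  H_jac=[0.2997 -0.0738]  S=[0.4872]  K=[0.3791; -0.0514]  nu=[2.8421]  x^+=[0.3033, -3.2922]  P^+=[0.5942 0.2039; 0.2039 1.1285]
step 3: x^-=[-0.4539, -3.2922]  P^-=[0.9177 0.4395; 0.4395 1.3985]  H_jac=[0.2981 -0.0411]  S=[0.5031]  K=[0.5078; 0.1462]  nu=[2.3678]  x^+=[0.7485, -2.9461]  P^+=[0.7879 0.4021; 0.4021 1.3877]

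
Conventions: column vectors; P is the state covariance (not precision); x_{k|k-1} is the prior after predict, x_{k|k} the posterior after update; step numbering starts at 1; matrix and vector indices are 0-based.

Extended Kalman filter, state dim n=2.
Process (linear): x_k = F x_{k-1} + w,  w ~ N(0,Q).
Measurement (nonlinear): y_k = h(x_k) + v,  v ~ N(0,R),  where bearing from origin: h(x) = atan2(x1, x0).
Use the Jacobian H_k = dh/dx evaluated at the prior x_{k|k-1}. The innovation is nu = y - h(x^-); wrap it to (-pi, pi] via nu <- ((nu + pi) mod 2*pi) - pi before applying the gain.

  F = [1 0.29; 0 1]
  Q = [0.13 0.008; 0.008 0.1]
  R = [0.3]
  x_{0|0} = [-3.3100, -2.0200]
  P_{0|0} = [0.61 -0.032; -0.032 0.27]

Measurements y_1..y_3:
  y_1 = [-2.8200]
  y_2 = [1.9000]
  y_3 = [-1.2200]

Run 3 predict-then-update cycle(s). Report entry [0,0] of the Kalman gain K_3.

step 1: x^-=[-3.8958, -2.0200]  P^-=[0.7441 0.0543; 0.0543 0.3700]  H_jac=[0.1049 -0.2023]  S=[0.3210]  K=[0.2089; -0.2154]  nu=[-0.1568]  x^+=[-3.9285, -1.9862]  P^+=[0.7301 0.0687; 0.0687 0.3551]
step 2: x^-=[-4.5046, -1.9862]  P^-=[0.9299 0.1797; 0.1797 0.4551]  H_jac=[0.0820 -0.1859]  S=[0.3165]  K=[0.1352; -0.2207]  nu=[-1.6569]  x^+=[-4.7286, -1.6205]  P^+=[0.9241 0.1892; 0.1892 0.4397]
step 3: x^-=[-5.1986, -1.6205]  P^-=[1.2008 0.3247; 0.3247 0.5397]  H_jac=[0.0547 -0.1753]  S=[0.3140]  K=[0.0277; -0.2449]  nu=[1.6194]  x^+=[-5.1537, -2.0171]  P^+=[1.2005 0.3268; 0.3268 0.5209]

K[0,0] = 0.0277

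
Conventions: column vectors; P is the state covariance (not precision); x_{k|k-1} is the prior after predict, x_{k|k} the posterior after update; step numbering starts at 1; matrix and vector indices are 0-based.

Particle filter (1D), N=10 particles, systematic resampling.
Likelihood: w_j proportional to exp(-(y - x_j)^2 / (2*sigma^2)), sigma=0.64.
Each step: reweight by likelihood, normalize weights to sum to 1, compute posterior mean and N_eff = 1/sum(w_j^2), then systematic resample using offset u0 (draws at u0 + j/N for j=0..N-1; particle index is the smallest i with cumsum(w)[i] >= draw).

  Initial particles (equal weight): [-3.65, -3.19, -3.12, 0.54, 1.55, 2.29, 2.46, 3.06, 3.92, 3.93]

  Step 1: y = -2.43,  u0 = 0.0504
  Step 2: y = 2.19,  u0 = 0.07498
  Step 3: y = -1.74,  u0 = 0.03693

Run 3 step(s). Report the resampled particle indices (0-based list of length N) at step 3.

resampled_idx = [0, 1, 2, 3, 4, 5, 6, 7, 8, 9]

step 1: w=[0.1337, 0.4064, 0.4600, 0.0000, 0.0000, 0.0000, 0.0000, 0.0000, 0.0000, 0.0000]  mean=-3.2192  Neff=2.5345  idx=[0, 1, 1, 1, 1, 2, 2, 2, 2, 2]
step 2: w=[0.0001, 0.0607, 0.0607, 0.0607, 0.0607, 0.1514, 0.1514, 0.1514, 0.1514, 0.1514]  mean=-3.1371  Neff=7.7308  idx=[2, 3, 5, 5, 6, 7, 7, 8, 9, 9]
step 3: w=[0.0820, 0.0820, 0.1045, 0.1045, 0.1045, 0.1045, 0.1045, 0.1045, 0.1045, 0.1045]  mean=-3.1315  Neff=9.9200  idx=[0, 1, 2, 3, 4, 5, 6, 7, 8, 9]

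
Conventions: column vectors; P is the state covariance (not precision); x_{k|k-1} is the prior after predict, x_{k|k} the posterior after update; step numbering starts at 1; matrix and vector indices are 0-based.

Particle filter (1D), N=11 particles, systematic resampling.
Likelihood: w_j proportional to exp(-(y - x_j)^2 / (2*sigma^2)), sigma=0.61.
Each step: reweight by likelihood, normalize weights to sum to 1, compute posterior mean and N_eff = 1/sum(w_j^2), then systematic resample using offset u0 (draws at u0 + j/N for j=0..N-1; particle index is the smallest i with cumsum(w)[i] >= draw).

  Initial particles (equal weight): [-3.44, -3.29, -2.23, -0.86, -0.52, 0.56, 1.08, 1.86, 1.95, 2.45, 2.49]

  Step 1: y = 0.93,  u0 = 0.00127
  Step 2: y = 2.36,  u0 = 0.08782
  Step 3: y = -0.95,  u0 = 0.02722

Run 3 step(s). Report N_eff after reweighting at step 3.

step 1: w=[0.0000, 0.0000, 0.0000, 0.0054, 0.0236, 0.3304, 0.3854, 0.1242, 0.0981, 0.0178, 0.0151]  mean=1.0881  Neff=3.5225  idx=[3, 5, 5, 5, 6, 6, 6, 6, 6, 7, 8]
step 2: w=[0.0000, 0.0061, 0.0061, 0.0061, 0.0526, 0.0526, 0.0526, 0.0526, 0.0526, 0.3396, 0.3791]  mean=1.6652  Neff=3.6624  idx=[5, 7, 8, 9, 9, 9, 10, 10, 10, 10, 10]
step 3: w=[0.3295, 0.3295, 0.3295, 0.0021, 0.0021, 0.0021, 0.0010, 0.0010, 0.0010, 0.0010, 0.0010]  mean=1.0893  Neff=3.0692  idx=[0, 0, 0, 0, 1, 1, 1, 2, 2, 2, 2]

N_eff = 3.0692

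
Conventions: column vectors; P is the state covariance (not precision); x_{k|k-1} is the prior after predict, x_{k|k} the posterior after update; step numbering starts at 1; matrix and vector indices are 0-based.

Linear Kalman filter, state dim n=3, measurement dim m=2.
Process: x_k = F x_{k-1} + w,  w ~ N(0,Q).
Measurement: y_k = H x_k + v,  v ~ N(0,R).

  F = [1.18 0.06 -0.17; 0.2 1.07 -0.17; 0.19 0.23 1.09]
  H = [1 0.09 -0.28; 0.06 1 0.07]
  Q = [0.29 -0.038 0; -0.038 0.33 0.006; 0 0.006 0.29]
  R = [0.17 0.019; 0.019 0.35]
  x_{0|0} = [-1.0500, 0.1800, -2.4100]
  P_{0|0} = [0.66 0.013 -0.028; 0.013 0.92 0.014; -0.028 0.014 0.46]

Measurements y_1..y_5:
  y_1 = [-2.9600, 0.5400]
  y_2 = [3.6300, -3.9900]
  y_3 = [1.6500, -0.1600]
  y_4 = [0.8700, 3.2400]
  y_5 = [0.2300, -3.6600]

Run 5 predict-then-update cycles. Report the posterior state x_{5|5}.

x_post = [0.3042, -1.2455, -1.5897]

step 1: x^-=[-0.8185, 0.3923, -2.7850]  P^-=[1.2384 0.2106 0.0444; 0.2106 1.4254 0.1861; 0.0444 0.1861 0.9056]  S=[1.4946 0.3670; 0.3670 1.8360]  K=[0.8354 -0.0101; -0.0023 0.7908; -0.1709 0.1715]  nu=[-2.9566, 0.3918]  x^+=[-3.2925, 0.7089, -2.2126]  P^+=[0.2013 -0.0143 0.2077; -0.0143 0.2786 -0.0138; 0.2077 -0.0138 0.8295]
step 2: x^-=[-3.4665, 0.4762, -2.8743]  P^-=[0.5102 -0.0129 0.1513; -0.0129 0.6657 -0.0520; 0.1513 -0.0520 1.3754]  S=[0.7089 0.0918; 0.0918 1.0167]  K=[0.6624 -0.0320; 0.0026 0.6502; -0.3473 0.0838]  nu=[6.2488, -4.0570]  x^+=[0.8024, -2.1455, -5.3844]  P^+=[0.2020 -0.0325 0.3110; -0.0325 0.2356 -0.0861; 0.3110 -0.0861 1.2881]
step 3: x^-=[1.7334, -1.2199, -6.2100]  P^-=[0.4817 -0.0358 0.1883; -0.0358 0.6413 -0.2144; 0.1883 -0.2144 1.9229]  S=[0.7066 0.1006; 0.1006 0.9697]  K=[0.6107 -0.0569; 0.0247 0.6411; -0.5204 -0.0167]  nu=[-1.7125, 1.3906]  x^+=[0.6085, -0.3707, -5.3420]  P^+=[0.2221 -0.0503 0.4100; -0.0503 0.2392 -0.1614; 0.4100 -0.1614 1.7295]
step 4: x^-=[1.6040, 0.6332, -5.7924]  P^-=[0.4817 -0.0496 0.2282; -0.0496 0.6720 -0.3655; 0.2282 -0.3655 2.4500]  S=[0.7309 0.1227; 0.1227 0.9805]  K=[0.5785 -0.0772; 0.0457 0.6505; -0.6542 -0.1021]  nu=[-2.4128, 2.9160]  x^+=[-0.0169, 2.4197, -4.5116]  P^+=[0.2422 -0.0654 0.4982; -0.0654 0.2483 -0.2258; 0.4982 -0.2258 2.1106]
step 5: x^-=[0.8922, 3.3527, -4.3643]  P^-=[0.4847 -0.0608 0.2668; -0.0608 0.7052 -0.4931; 0.2668 -0.4931 2.9069]  S=[0.7528 0.1426; 0.1426 0.9971]  K=[0.5548 -0.0924; 0.0619 0.6601; -0.7542 -0.1665]  nu=[-2.1860, -6.7607]  x^+=[0.3042, -1.2455, -1.5897]  P^+=[0.2590 -0.0772 0.5697; -0.0772 0.2562 -0.2759; 0.5697 -0.2759 2.4153]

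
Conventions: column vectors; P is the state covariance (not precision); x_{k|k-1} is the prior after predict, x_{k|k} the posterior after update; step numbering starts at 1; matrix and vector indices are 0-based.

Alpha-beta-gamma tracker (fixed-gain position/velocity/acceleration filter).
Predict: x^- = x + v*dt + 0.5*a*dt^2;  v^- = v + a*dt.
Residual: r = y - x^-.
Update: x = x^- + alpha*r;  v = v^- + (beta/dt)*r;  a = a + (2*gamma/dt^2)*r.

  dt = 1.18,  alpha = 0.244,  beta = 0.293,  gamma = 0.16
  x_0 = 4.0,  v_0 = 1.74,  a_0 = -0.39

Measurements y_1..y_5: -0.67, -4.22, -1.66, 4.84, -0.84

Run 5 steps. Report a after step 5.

a_post = 5.4114

step 1: x_pred=5.7817  r=-6.4517  x^+=4.2075  v^+=-0.3222  a^+=-1.8727
step 2: x_pred=2.5235  r=-6.7435  x^+=0.8781  v^+=-4.2064  a^+=-3.4225
step 3: x_pred=-6.4683  r=4.8083  x^+=-5.2950  v^+=-7.0511  a^+=-2.3175
step 4: x_pred=-15.2287  r=20.0687  x^+=-10.3320  v^+=-4.8025  a^+=2.2947
step 5: x_pred=-14.4014  r=13.5614  x^+=-11.0924  v^+=1.2726  a^+=5.4114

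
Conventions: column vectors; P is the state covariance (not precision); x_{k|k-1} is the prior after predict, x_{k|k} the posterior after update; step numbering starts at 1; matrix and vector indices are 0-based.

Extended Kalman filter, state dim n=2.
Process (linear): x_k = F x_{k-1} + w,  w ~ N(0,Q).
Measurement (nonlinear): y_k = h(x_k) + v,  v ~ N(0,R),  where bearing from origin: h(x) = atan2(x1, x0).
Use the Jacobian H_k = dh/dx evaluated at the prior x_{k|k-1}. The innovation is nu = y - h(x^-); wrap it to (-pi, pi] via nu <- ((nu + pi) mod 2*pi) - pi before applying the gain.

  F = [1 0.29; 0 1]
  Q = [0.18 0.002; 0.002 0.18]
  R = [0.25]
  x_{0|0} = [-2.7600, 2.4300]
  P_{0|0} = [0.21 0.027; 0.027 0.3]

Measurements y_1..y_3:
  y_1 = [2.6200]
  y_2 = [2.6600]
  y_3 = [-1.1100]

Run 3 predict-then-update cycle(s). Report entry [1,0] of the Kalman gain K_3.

K[1,0] = -0.5655

step 1: x^-=[-2.0553, 2.4300]  P^-=[0.4309 0.1160; 0.1160 0.4800]  H_jac=[-0.2399 -0.2029]  S=[0.3059]  K=[-0.4149; -0.4094]  nu=[0.3472]  x^+=[-2.1993, 2.2879]  P^+=[0.3782 0.0640; 0.0640 0.4287]
step 2: x^-=[-1.5359, 2.2879]  P^-=[0.6314 0.1904; 0.1904 0.6087]  H_jac=[-0.3013 -0.2023]  S=[0.3554]  K=[-0.6436; -0.5078]  nu=[0.4980]  x^+=[-1.8564, 2.0350]  P^+=[0.4842 0.0742; 0.0742 0.5171]
step 3: x^-=[-1.2662, 2.0350]  P^-=[0.7507 0.2262; 0.2262 0.6971]  H_jac=[-0.3542 -0.2204]  S=[0.4134]  K=[-0.7639; -0.5655]  nu=[3.0458]  x^+=[-3.5929, 0.3126]  P^+=[0.5095 0.0476; 0.0476 0.5649]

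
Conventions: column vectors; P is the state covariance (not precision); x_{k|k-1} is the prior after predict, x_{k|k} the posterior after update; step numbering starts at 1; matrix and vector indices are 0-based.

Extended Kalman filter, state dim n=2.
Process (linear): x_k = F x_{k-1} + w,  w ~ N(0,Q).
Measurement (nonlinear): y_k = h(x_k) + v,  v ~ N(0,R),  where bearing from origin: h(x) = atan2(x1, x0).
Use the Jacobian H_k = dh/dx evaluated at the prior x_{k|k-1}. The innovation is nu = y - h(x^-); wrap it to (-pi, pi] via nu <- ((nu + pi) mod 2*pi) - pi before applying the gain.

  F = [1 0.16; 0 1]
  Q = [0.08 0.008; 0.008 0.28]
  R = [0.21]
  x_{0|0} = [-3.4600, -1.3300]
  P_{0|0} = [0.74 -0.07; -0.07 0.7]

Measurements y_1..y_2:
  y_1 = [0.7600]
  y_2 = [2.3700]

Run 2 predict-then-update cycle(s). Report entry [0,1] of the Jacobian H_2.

step 1: x^-=[-3.6728, -1.3300]  P^-=[0.8155 0.0500; 0.0500 0.9800]  H_jac=[0.0872 -0.2407]  S=[0.2709]  K=[0.2180; -0.8548]  nu=[-2.7290]  x^+=[-4.2677, 1.0026]  P^+=[0.8026 0.1005; 0.1005 0.7821]
step 2: x^-=[-4.1073, 1.0026]  P^-=[0.9348 0.2336; 0.2336 1.0621]  H_jac=[-0.0561 -0.2298]  S=[0.2750]  K=[-0.3858; -0.9350]  nu=[-0.5322]  x^+=[-3.9020, 1.5002]  P^+=[0.8939 0.1344; 0.1344 0.8217]

H_jac[0,1] = -0.2298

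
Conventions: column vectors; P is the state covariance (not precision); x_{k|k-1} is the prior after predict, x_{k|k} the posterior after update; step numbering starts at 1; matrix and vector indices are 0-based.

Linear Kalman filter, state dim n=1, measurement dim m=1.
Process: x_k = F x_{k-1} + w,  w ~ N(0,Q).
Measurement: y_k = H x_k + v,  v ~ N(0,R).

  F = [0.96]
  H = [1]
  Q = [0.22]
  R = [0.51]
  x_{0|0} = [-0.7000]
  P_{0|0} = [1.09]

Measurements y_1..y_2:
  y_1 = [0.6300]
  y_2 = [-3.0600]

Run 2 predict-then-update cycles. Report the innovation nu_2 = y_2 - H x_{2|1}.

innov = [-3.2973]

step 1: x^-=[-0.6720]  P^-=[1.2245]  S=[1.7345]  K=[0.7060]  nu=[1.3020]  x^+=[0.2472]  P^+=[0.3600]
step 2: x^-=[0.2373]  P^-=[0.5518]  S=[1.0618]  K=[0.5197]  nu=[-3.2973]  x^+=[-1.4763]  P^+=[0.2650]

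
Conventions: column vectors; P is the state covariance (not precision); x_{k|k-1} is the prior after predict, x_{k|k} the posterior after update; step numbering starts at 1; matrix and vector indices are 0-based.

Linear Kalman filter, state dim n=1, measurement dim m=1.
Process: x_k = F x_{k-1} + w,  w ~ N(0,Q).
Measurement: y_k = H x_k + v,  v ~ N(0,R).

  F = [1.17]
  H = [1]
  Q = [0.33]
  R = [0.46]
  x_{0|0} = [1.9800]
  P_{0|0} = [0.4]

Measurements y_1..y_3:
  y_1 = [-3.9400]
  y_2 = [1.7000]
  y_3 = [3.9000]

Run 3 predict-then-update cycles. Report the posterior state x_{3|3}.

step 1: x^-=[2.3166]  P^-=[0.8776]  S=[1.3376]  K=[0.6561]  nu=[-6.2566]  x^+=[-1.7883]  P^+=[0.3018]
step 2: x^-=[-2.0923]  P^-=[0.7431]  S=[1.2031]  K=[0.6177]  nu=[3.7923]  x^+=[0.2501]  P^+=[0.2841]
step 3: x^-=[0.2926]  P^-=[0.7189]  S=[1.1789]  K=[0.6098]  nu=[3.6074]  x^+=[2.4925]  P^+=[0.2805]

x_post = [2.4925]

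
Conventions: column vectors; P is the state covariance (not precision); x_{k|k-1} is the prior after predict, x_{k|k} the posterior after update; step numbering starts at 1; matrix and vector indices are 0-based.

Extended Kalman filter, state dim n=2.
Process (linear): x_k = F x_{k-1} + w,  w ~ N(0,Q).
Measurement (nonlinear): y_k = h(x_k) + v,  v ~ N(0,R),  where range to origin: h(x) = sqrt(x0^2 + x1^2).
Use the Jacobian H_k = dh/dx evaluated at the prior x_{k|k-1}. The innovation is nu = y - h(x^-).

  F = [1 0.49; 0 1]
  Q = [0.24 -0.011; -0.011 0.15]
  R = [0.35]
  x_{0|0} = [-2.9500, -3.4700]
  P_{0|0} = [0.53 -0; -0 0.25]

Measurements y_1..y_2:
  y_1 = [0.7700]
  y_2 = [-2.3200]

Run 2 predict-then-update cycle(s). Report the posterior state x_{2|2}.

step 1: x^-=[-4.6503, -3.4700]  P^-=[0.8300 0.1115; 0.1115 0.4000]  H_jac=[-0.8015 -0.5980]  S=[1.1331]  K=[-0.6459; -0.2900]  nu=[-5.0323]  x^+=[-1.3998, -2.0107]  P^+=[0.3573 -0.1007; -0.1007 0.3047]
step 2: x^-=[-2.3850, -2.0107]  P^-=[0.5717 0.0376; 0.0376 0.4547]  H_jac=[-0.7646 -0.6446]  S=[0.9101]  K=[-0.5069; -0.3536]  nu=[-5.4395]  x^+=[0.3720, -0.0873]  P^+=[0.3379 -0.1255; -0.1255 0.3409]

x_post = [0.3720, -0.0873]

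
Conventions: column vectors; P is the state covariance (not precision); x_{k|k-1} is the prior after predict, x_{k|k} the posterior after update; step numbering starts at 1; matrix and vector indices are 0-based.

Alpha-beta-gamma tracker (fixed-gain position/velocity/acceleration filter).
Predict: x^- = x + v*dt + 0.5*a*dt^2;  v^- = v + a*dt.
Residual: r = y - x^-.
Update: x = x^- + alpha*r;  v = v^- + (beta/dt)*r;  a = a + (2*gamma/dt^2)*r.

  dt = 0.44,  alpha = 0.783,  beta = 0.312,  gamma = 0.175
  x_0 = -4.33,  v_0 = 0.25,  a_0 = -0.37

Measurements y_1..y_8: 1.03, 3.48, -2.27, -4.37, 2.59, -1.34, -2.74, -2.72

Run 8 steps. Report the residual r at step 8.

resid = 3.3762

step 1: x_pred=-4.2558  r=5.2858  x^+=-0.1170  v^+=3.8353  a^+=9.1860
step 2: x_pred=2.4597  r=1.0203  x^+=3.2586  v^+=8.6006  a^+=11.0305
step 3: x_pred=8.1106  r=-10.3806  x^+=-0.0174  v^+=6.0932  a^+=-7.7361
step 4: x_pred=1.9148  r=-6.2848  x^+=-3.0062  v^+=-1.7671  a^+=-19.0980
step 5: x_pred=-5.6324  r=8.2224  x^+=0.8057  v^+=-4.3398  a^+=-4.2331
step 6: x_pred=-1.5136  r=0.1736  x^+=-1.3777  v^+=-6.0793  a^+=-3.9193
step 7: x_pred=-4.4320  r=1.6920  x^+=-3.1072  v^+=-6.6041  a^+=-0.8605
step 8: x_pred=-6.0962  r=3.3762  x^+=-3.4526  v^+=-4.5886  a^+=5.2432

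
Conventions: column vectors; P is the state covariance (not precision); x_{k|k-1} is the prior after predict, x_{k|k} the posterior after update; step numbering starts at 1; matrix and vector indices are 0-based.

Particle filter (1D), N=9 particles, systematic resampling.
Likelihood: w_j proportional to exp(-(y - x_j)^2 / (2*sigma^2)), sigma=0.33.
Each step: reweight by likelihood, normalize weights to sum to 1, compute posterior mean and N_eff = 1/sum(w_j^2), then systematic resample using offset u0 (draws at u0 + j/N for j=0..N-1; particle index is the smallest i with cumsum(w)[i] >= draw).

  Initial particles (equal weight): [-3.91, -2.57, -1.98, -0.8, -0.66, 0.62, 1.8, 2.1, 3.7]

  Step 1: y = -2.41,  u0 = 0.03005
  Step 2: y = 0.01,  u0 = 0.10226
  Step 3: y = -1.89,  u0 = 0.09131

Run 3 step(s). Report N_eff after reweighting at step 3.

N_eff = 9.0000

step 1: w=[0.0000, 0.6751, 0.3249, 0.0000, 0.0000, 0.0000, 0.0000, 0.0000, 0.0000]  mean=-2.3783  Neff=1.7816  idx=[1, 1, 1, 1, 1, 1, 2, 2, 2]
step 2: w=[0.0000, 0.0000, 0.0000, 0.0000, 0.0000, 0.0000, 0.3333, 0.3333, 0.3333]  mean=-1.9800  Neff=3.0001  idx=[6, 6, 6, 7, 7, 7, 8, 8, 8]
step 3: w=[0.1111, 0.1111, 0.1111, 0.1111, 0.1111, 0.1111, 0.1111, 0.1111, 0.1111]  mean=-1.9800  Neff=9.0000  idx=[0, 1, 2, 3, 4, 5, 6, 7, 8]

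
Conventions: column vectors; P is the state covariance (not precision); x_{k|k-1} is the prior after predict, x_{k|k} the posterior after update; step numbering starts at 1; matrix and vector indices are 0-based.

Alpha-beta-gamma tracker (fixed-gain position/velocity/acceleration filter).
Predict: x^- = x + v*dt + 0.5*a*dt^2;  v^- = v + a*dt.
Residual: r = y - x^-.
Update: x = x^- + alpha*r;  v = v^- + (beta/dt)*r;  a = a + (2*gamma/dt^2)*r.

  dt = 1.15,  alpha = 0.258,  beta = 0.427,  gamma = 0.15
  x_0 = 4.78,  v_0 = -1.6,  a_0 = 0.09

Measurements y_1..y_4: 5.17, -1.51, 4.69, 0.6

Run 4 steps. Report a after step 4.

step 1: x_pred=2.9995  r=2.1705  x^+=3.5595  v^+=-0.6906  a^+=0.5824
step 2: x_pred=3.1504  r=-4.6604  x^+=1.9480  v^+=-1.7513  a^+=-0.4748
step 3: x_pred=-0.3800  r=5.0700  x^+=0.9281  v^+=-0.4149  a^+=0.6753
step 4: x_pred=0.8975  r=-0.2975  x^+=0.8208  v^+=0.2512  a^+=0.6078

a_post = 0.6078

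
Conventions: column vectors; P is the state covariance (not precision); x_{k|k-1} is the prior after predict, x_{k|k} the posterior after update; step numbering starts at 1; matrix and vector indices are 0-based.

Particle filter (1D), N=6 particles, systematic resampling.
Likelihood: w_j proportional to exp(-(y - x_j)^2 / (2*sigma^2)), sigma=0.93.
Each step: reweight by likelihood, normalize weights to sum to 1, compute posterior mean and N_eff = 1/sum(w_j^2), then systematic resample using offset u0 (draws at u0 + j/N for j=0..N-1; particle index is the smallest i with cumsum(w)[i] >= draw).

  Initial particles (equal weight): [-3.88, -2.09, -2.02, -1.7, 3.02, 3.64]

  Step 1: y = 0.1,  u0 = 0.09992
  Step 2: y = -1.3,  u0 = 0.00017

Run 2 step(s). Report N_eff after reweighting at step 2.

step 1: w=[0.0004, 0.2093, 0.2492, 0.5146, 0.0242, 0.0024]  mean=-1.7350  Neff=2.6935  idx=[1, 2, 2, 3, 3, 3]
step 2: w=[0.1419, 0.1508, 0.1508, 0.1855, 0.1855, 0.1855]  mean=-1.8518  Neff=5.9224  idx=[0, 1, 2, 3, 4, 5]

N_eff = 5.9224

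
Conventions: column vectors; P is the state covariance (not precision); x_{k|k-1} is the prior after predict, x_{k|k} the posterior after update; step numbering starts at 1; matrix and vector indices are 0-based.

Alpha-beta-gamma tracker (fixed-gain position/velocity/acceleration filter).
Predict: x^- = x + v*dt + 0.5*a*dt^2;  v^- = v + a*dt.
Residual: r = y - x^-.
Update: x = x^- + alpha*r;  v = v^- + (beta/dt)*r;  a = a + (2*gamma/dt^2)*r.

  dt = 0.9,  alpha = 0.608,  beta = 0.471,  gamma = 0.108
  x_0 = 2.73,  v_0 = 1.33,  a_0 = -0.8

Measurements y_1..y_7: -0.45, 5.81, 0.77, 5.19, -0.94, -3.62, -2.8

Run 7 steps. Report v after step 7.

v_post = -3.3522

step 1: x_pred=3.6030  r=-4.0530  x^+=1.1388  v^+=-1.5111  a^+=-1.8808
step 2: x_pred=-0.9829  r=6.7929  x^+=3.1472  v^+=0.3512  a^+=-0.0694
step 3: x_pred=3.4351  r=-2.6651  x^+=1.8147  v^+=-1.1060  a^+=-0.7801
step 4: x_pred=0.5034  r=4.6866  x^+=3.3529  v^+=0.6446  a^+=0.4697
step 5: x_pred=4.1232  r=-5.0632  x^+=1.0448  v^+=-1.5824  a^+=-0.8805
step 6: x_pred=-0.7360  r=-2.8840  x^+=-2.4895  v^+=-3.8842  a^+=-1.6496
step 7: x_pred=-6.6533  r=3.8533  x^+=-4.3105  v^+=-3.3522  a^+=-0.6220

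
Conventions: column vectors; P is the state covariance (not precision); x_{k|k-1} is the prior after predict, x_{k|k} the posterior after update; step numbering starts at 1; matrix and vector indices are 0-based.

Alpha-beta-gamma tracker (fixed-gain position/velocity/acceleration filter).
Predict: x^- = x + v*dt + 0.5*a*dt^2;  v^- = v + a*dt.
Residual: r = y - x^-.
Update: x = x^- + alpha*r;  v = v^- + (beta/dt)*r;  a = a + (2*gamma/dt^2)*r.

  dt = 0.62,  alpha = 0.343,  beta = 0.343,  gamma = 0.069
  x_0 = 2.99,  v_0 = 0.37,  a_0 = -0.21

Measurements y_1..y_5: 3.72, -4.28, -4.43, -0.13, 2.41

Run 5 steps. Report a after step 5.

a_post = 2.9719

step 1: x_pred=3.1790  r=0.5410  x^+=3.3646  v^+=0.5391  a^+=-0.0158
step 2: x_pred=3.6958  r=-7.9758  x^+=0.9601  v^+=-3.8831  a^+=-2.8791
step 3: x_pred=-2.0008  r=-2.4292  x^+=-2.8340  v^+=-7.0121  a^+=-3.7512
step 4: x_pred=-7.9025  r=7.7725  x^+=-5.2365  v^+=-5.0379  a^+=-0.9609
step 5: x_pred=-8.5447  r=10.9547  x^+=-4.7872  v^+=0.4268  a^+=2.9719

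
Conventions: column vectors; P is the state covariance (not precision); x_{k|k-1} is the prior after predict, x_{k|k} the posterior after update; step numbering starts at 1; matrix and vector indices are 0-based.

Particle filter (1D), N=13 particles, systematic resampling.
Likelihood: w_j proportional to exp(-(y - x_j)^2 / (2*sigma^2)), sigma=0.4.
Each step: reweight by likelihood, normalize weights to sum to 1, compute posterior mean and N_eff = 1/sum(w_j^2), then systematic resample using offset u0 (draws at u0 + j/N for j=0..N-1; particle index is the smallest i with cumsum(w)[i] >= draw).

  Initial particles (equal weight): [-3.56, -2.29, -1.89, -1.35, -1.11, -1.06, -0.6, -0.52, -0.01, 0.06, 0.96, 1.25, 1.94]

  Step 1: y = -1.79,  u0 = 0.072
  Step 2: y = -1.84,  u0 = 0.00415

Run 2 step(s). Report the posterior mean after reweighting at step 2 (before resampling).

post_mean = -1.8101

step 1: w=[0.0000, 0.1895, 0.4011, 0.2260, 0.0976, 0.0783, 0.0050, 0.0027, 0.0000, 0.0000, 0.0000, 0.0000, 0.0000]  mean=-1.6926  Neff=3.7952  idx=[1, 1, 2, 2, 2, 2, 2, 3, 3, 3, 4, 5, 6]
step 2: w=[0.0682, 0.0682, 0.1274, 0.1274, 0.1274, 0.1274, 0.1274, 0.0606, 0.0606, 0.0606, 0.0243, 0.0192, 0.0011]  mean=-1.8101  Neff=9.7577  idx=[0, 1, 2, 2, 3, 3, 4, 5, 5, 6, 6, 8, 9]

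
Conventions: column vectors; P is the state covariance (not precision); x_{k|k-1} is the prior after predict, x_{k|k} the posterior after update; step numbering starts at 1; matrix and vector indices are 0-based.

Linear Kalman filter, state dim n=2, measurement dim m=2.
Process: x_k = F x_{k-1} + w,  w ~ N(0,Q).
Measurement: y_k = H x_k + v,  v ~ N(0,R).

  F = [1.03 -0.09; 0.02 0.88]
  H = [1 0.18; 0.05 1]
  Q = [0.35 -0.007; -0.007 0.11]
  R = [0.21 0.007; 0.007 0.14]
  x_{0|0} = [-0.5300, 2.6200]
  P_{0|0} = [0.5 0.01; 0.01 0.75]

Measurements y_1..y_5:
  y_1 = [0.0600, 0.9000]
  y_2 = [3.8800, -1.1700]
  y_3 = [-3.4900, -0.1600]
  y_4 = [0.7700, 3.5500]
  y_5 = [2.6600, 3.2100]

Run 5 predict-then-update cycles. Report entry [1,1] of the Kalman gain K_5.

K[1,1] = 0.5484

step 1: x^-=[-0.7817, 2.2950]  P^-=[0.8847 -0.0471; -0.0471 0.6914]  S=[1.1001 0.1282; 0.1282 0.8289]  K=[0.8115 -0.1289; -0.0270 0.8354]  nu=[0.4286, -1.3559]  x^+=[-0.2591, 1.1506]  P^+=[0.1733 -0.0210; -0.0210 0.1178]
step 2: x^-=[-0.3704, 1.0074]  P^-=[0.5387 -0.0318; -0.0318 0.2006]  S=[0.7438 0.0380; 0.0380 0.3387]  K=[0.7215 -0.0952; -0.0243 0.5901]  nu=[4.0691, -2.1589]  x^+=[2.7708, -0.3656]  P^+=[0.1537 -0.0160; -0.0160 0.0832]
step 3: x^-=[2.8868, -0.2663]  P^-=[0.5167 -0.0249; -0.0249 0.1740]  S=[0.7234 0.0391; 0.0391 0.3128]  K=[0.7127 -0.0859; -0.0210 0.5549]  nu=[-6.3289, -0.0380]  x^+=[-1.6207, -0.1542]  P^+=[0.1517 -0.0146; -0.0146 0.0783]
step 4: x^-=[-1.6555, -0.1681]  P^-=[0.5143 -0.0233; -0.0233 0.1702]  S=[0.7214 0.0398; 0.0398 0.3091]  K=[0.7117 -0.0839; -0.0202 0.5493]  nu=[2.4557, 3.8009]  x^+=[-0.2266, 1.8701]  P^+=[0.1515 -0.0143; -0.0143 0.0775]
step 5: x^-=[-0.4017, 1.6412]  P^-=[0.5140 -0.0230; -0.0230 0.1696]  S=[0.7212 0.0400; 0.0400 0.3085]  K=[0.7116 -0.0835; -0.0200 0.5484]  nu=[2.7663, 1.5889]  x^+=[1.4340, 2.4573]  P^+=[0.1514 -0.0143; -0.0143 0.0774]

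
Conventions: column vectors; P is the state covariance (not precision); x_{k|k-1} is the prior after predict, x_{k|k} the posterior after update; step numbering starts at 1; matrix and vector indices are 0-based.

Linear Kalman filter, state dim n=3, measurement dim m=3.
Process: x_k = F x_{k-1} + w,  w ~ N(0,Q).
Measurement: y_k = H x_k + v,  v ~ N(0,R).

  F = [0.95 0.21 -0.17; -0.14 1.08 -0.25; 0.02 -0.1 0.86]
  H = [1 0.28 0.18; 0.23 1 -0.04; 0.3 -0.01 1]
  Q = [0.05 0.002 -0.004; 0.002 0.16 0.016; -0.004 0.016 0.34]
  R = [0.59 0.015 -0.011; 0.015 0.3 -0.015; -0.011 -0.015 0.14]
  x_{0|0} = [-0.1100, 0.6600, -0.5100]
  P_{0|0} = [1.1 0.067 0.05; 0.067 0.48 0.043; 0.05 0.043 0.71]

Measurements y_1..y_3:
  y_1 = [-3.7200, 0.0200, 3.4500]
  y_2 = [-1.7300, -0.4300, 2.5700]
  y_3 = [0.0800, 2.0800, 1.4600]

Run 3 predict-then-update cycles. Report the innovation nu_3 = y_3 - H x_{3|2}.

innov = [2.5351, 3.1998, -0.3671]

step 1: x^-=[0.1208, 0.8557, -0.5068]  P^-=[1.0919 0.0407 -0.0539; 0.0407 0.7458 -0.1544; -0.0539 -0.1544 0.8644]  S=[1.7562 0.4859 0.3733; 0.4859 1.1370 -0.1358; 0.3733 -0.1358 1.0733]  K=[0.6136 0.0013 0.0414; -0.0581 0.6906 -0.0319; -0.1402 -0.0171 0.8384]  nu=[-3.9892, -0.8838, 3.9291]  x^+=[-2.1654, 0.3517, 3.3617]  P^+=[0.4092 -0.0901 -0.1247; -0.0901 0.2281 0.0151; -0.1247 0.0151 0.1567]
step 2: x^-=[-2.5548, -0.1574, 2.8126]  P^-=[0.4371 -0.0608 -0.1142; -0.0608 0.4543 -0.0166; -0.1142 -0.0166 0.4518]  S=[1.0006 0.1718 0.0707; 0.1718 0.7536 -0.0671; 0.0707 -0.0671 0.5634]  K=[0.4073 -0.0362 -0.0242; -0.0391 0.5946 0.0058; -0.0920 0.0072 0.7539]  nu=[0.3626, 0.4275, 0.5223]  x^+=[-2.4353, 0.0856, 3.1760]  P^+=[0.2764 -0.0716 -0.0910; -0.0716 0.1948 0.0157; -0.0910 0.0157 0.1339]
step 3: x^-=[-2.8354, -0.3606, 2.6741]  P^-=[0.3116 -0.0405 -0.0868; -0.0405 0.4078 -0.0107; -0.0868 -0.0107 0.4355]  S=[0.8927 0.1526 0.0623; 0.1526 0.7088 -0.0567; 0.0623 -0.0567 0.5520]  K=[0.3247 -0.0232 -0.0262; -0.0175 0.5675 0.0114; -0.0662 0.0064 0.7502]  nu=[2.5351, 3.1998, -0.3671]  x^+=[-2.0770, 1.4066, 2.2514]  P^+=[0.2202 -0.0553 -0.0735; -0.0553 0.1830 0.0117; -0.0735 0.0117 0.1278]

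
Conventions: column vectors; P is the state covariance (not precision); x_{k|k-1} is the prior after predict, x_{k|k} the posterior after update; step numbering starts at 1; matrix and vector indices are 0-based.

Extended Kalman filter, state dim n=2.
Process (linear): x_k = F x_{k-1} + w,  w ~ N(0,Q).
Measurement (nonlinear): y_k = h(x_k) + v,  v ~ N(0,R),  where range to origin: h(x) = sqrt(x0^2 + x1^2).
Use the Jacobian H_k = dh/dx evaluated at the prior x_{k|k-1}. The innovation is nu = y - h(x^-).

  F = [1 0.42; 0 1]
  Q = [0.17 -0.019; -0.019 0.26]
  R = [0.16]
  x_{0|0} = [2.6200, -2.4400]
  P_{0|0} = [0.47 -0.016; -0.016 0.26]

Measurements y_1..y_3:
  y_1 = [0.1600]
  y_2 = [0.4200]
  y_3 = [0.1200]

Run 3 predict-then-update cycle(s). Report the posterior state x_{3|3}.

x_post = [0.0830, -0.2373]

step 1: x^-=[1.5952, -2.4400]  P^-=[0.6724 0.0742; 0.0742 0.5200]  H_jac=[0.5472 -0.8370]  S=[0.6577]  K=[0.4650; -0.6001]  nu=[-2.7552]  x^+=[0.3139, -0.7868]  P^+=[0.5302 0.2577; 0.2577 0.2832]
step 2: x^-=[-0.0165, -0.7868]  P^-=[0.9666 0.3577; 0.3577 0.5432]  H_jac=[-0.0210 -0.9998]  S=[0.7184]  K=[-0.5260; -0.7664]  nu=[-0.3669]  x^+=[0.1765, -0.5055]  P^+=[0.7679 0.0681; 0.0681 0.1212]
step 3: x^-=[-0.0358, -0.5055]  P^-=[1.0164 0.1000; 0.1000 0.3812]  H_jac=[-0.0707 -0.9975]  S=[0.5585]  K=[-0.3072; -0.6935]  nu=[-0.3868]  x^+=[0.0830, -0.2373]  P^+=[0.9637 -0.0190; -0.0190 0.1126]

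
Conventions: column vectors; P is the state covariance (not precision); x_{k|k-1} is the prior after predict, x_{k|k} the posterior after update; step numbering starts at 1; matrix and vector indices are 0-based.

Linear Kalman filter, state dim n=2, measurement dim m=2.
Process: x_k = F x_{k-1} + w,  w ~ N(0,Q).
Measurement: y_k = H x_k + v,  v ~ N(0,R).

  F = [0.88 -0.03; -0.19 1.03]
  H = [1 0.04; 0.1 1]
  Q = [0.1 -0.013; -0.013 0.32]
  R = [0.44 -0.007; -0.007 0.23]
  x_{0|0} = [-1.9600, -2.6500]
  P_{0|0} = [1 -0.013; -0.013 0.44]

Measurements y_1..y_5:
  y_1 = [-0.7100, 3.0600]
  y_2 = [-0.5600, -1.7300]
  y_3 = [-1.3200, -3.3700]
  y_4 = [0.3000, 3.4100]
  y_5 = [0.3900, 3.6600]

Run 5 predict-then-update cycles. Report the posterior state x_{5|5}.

step 1: x^-=[-1.6453, -2.3571]  P^-=[0.8755 -0.2057; -0.2057 0.8280]  S=[1.3004 -0.0928; -0.0928 1.0256]  K=[0.6630 -0.0552; -0.0770 0.7803]  nu=[1.0296, 5.5816]  x^+=[-1.2706, 1.9189]  P^+=[0.2940 -0.0467; -0.0467 0.1847]
step 2: x^-=[-1.1757, 2.2179]  P^-=[0.3303 -0.1105; -0.1105 0.5448]  S=[0.7623 -0.0631; -0.0631 0.7560]  K=[0.4219 -0.0672; -0.0583 0.7012]  nu=[0.5270, -3.8303]  x^+=[-0.6958, -0.4985]  P^+=[0.1876 -0.0372; -0.0372 0.1654]
step 3: x^-=[-0.5974, -0.3812]  P^-=[0.2474 -0.0834; -0.0834 0.5168]  S=[0.6815 -0.0453; -0.0453 0.7326]  K=[0.3542 -0.0581; -0.0461 0.6912]  nu=[-0.7074, -2.9290]  x^+=[-0.6776, -2.3732]  P^+=[0.1575 -0.0316; -0.0316 0.1625]
step 4: x^-=[-0.5251, -2.3156]  P^-=[0.2238 -0.0732; -0.0732 0.5104]  S=[0.6588 -0.0377; -0.0377 0.7280]  K=[0.3323 -0.0526; -0.0407 0.6889]  nu=[0.9177, 5.7781]  x^+=[-0.5240, 1.6278]  P^+=[0.1477 -0.0292; -0.0292 0.1617]
step 5: x^-=[-0.5100, 1.7762]  P^-=[0.2161 -0.0693; -0.0693 0.5083]  S=[0.6514 -0.0347; -0.0347 0.7266]  K=[0.3248 -0.0502; -0.0386 0.6882]  nu=[0.8289, 1.9348]  x^+=[-0.3378, 3.0757]  P^+=[0.1444 -0.0283; -0.0283 0.1614]

x_post = [-0.3378, 3.0757]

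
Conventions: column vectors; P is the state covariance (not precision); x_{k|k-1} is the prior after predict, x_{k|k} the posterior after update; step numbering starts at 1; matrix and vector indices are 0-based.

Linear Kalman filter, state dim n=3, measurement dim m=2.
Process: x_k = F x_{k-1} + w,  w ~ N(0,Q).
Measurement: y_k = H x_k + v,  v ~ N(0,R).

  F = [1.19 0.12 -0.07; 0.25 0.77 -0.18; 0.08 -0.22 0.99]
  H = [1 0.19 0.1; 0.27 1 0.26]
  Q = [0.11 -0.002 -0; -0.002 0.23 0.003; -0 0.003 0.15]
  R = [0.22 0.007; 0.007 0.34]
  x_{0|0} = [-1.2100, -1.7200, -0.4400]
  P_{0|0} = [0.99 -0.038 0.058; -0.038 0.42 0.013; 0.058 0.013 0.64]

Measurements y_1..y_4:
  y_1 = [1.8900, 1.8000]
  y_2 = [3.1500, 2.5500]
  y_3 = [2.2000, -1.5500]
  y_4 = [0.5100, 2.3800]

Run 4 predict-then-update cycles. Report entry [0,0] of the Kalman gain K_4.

step 1: x^-=[-1.6155, -1.5477, -0.1540]  P^-=[1.5004 0.2890 0.1181; 0.2890 0.5382 -0.1387; 0.1181 -0.1387 0.8088]  S=[1.8761 0.8524; 0.8524 1.1428]  K=[0.8276 0.0170; -0.0446 0.5410; 0.0770 0.0331]  nu=[3.8150, 3.8239]  x^+=[1.6066, 0.3506, 0.2664]  P^+=[0.1911 -0.0332 -0.0265; -0.0332 0.2412 -0.1870; -0.0265 -0.1870 0.7921]
step 2: x^-=[1.9353, 0.6237, 0.3151]  P^-=[0.3861 0.0760 -0.0909; 0.0760 0.4521 -0.3315; -0.0909 -0.3315 1.0176]  S=[0.6307 0.2279; 0.2279 0.7449]  K=[0.6124 0.0229; 0.0188 0.5130; -0.0430 -0.1096]  nu=[1.0647, 1.3218]  x^+=[2.6176, 1.3218, 0.1244]  P^+=[0.1428 -0.0117 -0.0569; -0.0117 0.2514 -0.2836; -0.0569 -0.2836 1.0053]
step 3: x^-=[3.2648, 1.6498, 0.0418]  P^-=[0.3317 0.0999 -0.1645; 0.0999 0.4998 -0.4567; -0.1645 -0.4567 1.2634]  S=[0.5700 0.2140; 0.2140 0.7428]  K=[0.5742 0.0321; 0.0623 0.5314; -0.1480 -0.1897]  nu=[-1.3825, -4.0921]  x^+=[2.3397, -0.6110, 1.0228]  P^+=[0.1351 0.0011 -0.0872; 0.0011 0.2737 -0.3572; -0.0872 -0.3572 1.2121]
step 4: x^-=[2.6394, -0.0696, 1.3342]  P^-=[0.3320 0.1270 -0.2289; 0.1270 0.5473 -0.5634; -0.2289 -0.5634 1.4938]  S=[0.5678 0.2231; 0.2231 0.7559]  K=[0.5715 0.0392; 0.0921 0.5484; -0.2324 -0.2446]  nu=[-2.2496, 1.3901]  x^+=[1.4081, 0.4855, 1.5168]  P^+=[0.1354 0.0101 -0.1130; 0.0101 0.2926 -0.4164; -0.1130 -0.4164 1.3926]

K[0,0] = 0.5715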